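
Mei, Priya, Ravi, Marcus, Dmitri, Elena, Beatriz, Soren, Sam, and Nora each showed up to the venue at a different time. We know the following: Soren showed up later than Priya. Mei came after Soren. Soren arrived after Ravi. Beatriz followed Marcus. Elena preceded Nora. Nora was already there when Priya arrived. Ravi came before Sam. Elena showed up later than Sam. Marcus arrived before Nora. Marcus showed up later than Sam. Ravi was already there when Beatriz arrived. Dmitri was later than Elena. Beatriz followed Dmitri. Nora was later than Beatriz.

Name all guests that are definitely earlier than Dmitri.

Elena, Ravi, Sam

Directly stated before Dmitri: Elena.
Ravi reaches Dmitri via Ravi → Sam → Elena → Dmitri.
Sam reaches Dmitri via Sam → Elena → Dmitri.
No chain forces Nora (or any of the others) ahead of Dmitri.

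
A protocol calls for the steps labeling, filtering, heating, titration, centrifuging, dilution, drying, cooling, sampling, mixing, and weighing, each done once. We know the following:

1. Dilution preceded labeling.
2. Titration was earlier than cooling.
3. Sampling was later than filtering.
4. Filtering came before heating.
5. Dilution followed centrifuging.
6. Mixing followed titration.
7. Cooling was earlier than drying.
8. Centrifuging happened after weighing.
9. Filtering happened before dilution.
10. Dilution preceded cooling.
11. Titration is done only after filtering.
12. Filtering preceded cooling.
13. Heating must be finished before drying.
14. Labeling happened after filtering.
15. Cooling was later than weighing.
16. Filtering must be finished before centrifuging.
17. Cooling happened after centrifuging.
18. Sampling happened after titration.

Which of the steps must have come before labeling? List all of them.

Directly stated before labeling: dilution and filtering.
Centrifuging reaches labeling via centrifuging → dilution → labeling.
Weighing reaches labeling via weighing → centrifuging → dilution → labeling.

centrifuging, dilution, filtering, weighing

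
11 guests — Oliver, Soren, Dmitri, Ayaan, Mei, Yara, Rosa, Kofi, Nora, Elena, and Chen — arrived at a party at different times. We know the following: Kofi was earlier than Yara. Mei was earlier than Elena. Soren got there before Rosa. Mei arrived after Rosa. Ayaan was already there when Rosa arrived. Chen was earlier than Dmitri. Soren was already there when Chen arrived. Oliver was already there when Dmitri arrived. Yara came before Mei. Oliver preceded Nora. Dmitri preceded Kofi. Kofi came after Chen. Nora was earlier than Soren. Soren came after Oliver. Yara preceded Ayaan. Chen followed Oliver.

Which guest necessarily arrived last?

Elena

Every other guest has a chain of constraints placing them before Elena, so Elena is last.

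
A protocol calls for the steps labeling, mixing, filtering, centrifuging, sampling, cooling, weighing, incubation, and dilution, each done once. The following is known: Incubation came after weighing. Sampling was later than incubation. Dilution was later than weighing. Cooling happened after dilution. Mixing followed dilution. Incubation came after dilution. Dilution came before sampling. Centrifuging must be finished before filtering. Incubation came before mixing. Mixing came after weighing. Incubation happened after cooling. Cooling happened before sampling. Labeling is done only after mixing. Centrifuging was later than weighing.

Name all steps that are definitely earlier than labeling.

cooling, dilution, incubation, mixing, weighing

Directly stated before labeling: mixing.
Cooling reaches labeling via cooling → incubation → mixing → labeling.
Dilution reaches labeling via dilution → mixing → labeling.
Incubation reaches labeling via incubation → mixing → labeling.
Likewise weighing reaches labeling by chaining the stated constraints.
No chain forces sampling (or any of the others) ahead of labeling.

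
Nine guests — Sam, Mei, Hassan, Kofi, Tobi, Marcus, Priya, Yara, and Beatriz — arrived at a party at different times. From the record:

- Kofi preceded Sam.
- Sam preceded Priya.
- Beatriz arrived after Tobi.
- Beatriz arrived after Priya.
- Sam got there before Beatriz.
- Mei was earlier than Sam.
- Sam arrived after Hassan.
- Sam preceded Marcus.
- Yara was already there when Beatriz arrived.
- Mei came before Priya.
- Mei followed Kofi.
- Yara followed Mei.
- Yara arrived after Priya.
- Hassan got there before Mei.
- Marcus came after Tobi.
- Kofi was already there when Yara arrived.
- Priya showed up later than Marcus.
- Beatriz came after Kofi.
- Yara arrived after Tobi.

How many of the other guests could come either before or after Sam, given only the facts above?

1

Forced before Sam: Hassan, Kofi, and Mei; forced after Sam: Beatriz, Marcus, Priya, and Yara.
That leaves Tobi with no forced order relative to Sam — 1.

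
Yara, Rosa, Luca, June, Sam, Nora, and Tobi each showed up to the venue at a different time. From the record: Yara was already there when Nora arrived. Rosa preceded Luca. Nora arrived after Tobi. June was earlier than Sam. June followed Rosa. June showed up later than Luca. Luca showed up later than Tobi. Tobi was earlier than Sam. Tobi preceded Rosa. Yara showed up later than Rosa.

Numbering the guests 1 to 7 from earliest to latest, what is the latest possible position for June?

6

June must come before Sam — 1 guest forced after them.
Everything else can be placed before June in some valid order, so June can sit as late as position 7 − 1 = 6.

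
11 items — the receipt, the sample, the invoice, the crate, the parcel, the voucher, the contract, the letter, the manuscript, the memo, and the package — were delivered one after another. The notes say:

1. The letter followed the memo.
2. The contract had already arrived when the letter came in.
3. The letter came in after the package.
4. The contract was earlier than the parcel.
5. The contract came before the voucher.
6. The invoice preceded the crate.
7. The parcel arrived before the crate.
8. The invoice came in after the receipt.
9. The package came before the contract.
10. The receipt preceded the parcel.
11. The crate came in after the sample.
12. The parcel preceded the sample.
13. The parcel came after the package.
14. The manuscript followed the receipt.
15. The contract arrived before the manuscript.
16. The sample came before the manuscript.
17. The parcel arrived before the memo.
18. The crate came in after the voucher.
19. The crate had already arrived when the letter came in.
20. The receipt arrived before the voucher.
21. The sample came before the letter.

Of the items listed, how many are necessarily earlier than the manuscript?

5

Directly stated before the manuscript: the contract, the receipt, and the sample.
The package reaches the manuscript via the package → the contract → the manuscript.
The parcel reaches the manuscript via the parcel → the sample → the manuscript.
That's the contract, the package, the parcel, the receipt, and the sample — 5 in all.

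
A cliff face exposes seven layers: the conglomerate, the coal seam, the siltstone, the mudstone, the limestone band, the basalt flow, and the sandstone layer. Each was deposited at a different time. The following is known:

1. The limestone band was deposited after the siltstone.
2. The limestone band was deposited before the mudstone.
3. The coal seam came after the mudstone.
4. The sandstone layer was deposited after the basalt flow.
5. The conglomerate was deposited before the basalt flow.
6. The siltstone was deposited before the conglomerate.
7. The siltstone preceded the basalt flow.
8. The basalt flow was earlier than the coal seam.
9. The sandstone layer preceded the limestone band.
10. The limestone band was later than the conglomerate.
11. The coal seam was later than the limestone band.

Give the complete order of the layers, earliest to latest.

The constraints fix every adjacent pair, so only one ordering works:
the siltstone → the conglomerate → the basalt flow → the sandstone layer → the limestone band → the mudstone → the coal seam.

the siltstone, the conglomerate, the basalt flow, the sandstone layer, the limestone band, the mudstone, the coal seam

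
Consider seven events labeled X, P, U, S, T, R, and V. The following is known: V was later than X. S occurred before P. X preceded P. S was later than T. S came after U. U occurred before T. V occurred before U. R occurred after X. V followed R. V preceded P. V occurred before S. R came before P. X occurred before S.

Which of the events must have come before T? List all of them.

R, U, V, X

Directly stated before T: U.
R reaches T via R → V → U → T.
V reaches T via V → U → T.
X reaches T via X → V → U → T.
No chain forces S (or any of the others) ahead of T.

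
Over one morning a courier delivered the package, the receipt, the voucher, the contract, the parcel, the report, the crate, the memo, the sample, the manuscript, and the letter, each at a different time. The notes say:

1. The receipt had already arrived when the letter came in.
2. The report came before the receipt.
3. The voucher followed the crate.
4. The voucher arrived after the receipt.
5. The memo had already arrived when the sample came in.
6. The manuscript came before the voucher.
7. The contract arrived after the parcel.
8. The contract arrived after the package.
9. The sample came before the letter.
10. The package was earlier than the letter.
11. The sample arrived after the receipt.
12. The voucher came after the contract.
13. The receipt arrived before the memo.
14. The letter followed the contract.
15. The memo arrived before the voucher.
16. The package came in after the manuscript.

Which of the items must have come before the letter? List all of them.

Directly stated before the letter: the contract, the package, the receipt, and the sample.
The manuscript reaches the letter via the manuscript → the package → the letter.
The memo reaches the letter via the memo → the sample → the letter.
The parcel reaches the letter via the parcel → the contract → the letter.
Likewise the report reaches the letter by chaining the stated constraints.

the contract, the manuscript, the memo, the package, the parcel, the receipt, the report, the sample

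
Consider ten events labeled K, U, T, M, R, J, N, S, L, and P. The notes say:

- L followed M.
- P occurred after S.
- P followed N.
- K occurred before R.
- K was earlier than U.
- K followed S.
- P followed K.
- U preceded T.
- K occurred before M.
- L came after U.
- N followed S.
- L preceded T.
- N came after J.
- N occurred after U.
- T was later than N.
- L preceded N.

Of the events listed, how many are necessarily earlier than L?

4

Directly stated before L: M and U.
K reaches L via K → U → L.
S reaches L via S → K → U → L.
That's K, M, S, and U — 4 in all.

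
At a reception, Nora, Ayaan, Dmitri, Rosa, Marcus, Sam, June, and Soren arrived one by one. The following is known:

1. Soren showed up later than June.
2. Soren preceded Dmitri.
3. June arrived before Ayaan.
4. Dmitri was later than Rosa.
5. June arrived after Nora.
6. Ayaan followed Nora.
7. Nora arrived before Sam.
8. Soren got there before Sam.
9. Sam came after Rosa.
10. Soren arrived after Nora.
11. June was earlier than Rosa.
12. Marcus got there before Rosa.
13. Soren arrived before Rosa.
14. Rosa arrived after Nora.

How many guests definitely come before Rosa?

Directly stated before Rosa: June, Marcus, Nora, and Soren.
No chain forces Dmitri (or any of the others) ahead of Rosa.
That's June, Marcus, Nora, and Soren — 4 in all.

4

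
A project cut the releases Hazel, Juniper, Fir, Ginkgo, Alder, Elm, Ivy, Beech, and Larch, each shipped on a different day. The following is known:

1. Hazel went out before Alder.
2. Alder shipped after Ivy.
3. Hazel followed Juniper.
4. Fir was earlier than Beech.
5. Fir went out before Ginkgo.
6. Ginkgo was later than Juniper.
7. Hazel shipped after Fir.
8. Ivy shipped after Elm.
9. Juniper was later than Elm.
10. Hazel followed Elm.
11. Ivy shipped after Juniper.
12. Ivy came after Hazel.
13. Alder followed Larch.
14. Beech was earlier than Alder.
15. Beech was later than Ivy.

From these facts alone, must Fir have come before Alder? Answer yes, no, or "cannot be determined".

yes

Chain the constraints: Fir → Hazel → Alder. Each link is directly stated, so Fir comes before Alder.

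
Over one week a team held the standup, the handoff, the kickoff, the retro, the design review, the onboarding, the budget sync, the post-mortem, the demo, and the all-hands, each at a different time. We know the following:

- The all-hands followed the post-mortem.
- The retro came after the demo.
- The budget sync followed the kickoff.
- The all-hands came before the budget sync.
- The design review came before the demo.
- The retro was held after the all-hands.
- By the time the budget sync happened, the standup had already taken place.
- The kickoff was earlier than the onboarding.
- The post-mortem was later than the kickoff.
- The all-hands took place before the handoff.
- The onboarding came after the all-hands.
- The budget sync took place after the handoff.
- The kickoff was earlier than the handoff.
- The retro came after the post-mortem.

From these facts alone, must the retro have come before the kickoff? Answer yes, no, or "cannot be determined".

no

Tracing the constraints gives the kickoff → the post-mortem → the retro, so the kickoff must come before the retro.
That means the retro cannot be before the kickoff.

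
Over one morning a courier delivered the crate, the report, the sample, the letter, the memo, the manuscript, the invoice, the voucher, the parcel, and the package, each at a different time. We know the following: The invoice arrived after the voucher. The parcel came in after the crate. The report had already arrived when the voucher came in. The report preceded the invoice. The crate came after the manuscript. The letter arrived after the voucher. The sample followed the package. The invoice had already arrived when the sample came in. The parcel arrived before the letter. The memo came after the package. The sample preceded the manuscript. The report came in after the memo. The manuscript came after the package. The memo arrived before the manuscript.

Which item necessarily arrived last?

Every other item has a chain of constraints placing it before the letter, so the letter is last.

the letter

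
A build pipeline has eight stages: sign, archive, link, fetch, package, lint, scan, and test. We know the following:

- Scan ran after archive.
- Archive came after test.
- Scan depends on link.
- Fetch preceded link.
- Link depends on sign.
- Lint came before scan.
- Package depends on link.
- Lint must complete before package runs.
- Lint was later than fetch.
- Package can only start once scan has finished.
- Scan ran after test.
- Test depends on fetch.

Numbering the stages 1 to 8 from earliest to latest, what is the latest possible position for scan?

7

Scan must come before package — 1 stage forced after it.
Everything else can be placed before scan in some valid order, so scan can sit as late as position 8 − 1 = 7.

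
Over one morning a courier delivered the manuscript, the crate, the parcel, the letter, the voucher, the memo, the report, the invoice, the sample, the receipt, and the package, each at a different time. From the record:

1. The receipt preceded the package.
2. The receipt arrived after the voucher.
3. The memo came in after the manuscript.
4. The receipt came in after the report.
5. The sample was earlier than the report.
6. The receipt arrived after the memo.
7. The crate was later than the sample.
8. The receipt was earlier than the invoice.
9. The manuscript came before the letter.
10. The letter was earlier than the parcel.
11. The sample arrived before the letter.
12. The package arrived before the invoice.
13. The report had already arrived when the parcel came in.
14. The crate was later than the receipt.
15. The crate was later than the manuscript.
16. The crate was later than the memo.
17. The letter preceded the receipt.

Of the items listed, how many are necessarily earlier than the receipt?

6

Directly stated before the receipt: the letter, the memo, the report, and the voucher.
The manuscript reaches the receipt via the manuscript → the letter → the receipt.
The sample reaches the receipt via the sample → the report → the receipt.
No chain forces the crate (or any of the others) ahead of the receipt.
That's the letter, the manuscript, the memo, the report, the sample, and the voucher — 6 in all.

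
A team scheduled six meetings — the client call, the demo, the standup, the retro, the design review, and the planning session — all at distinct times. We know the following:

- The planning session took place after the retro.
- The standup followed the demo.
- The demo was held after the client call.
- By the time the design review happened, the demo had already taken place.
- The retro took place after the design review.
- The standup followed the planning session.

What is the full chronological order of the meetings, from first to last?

the client call, the demo, the design review, the retro, the planning session, the standup

The constraints fix every adjacent pair, so only one ordering works:
the client call → the demo → the design review → the retro → the planning session → the standup.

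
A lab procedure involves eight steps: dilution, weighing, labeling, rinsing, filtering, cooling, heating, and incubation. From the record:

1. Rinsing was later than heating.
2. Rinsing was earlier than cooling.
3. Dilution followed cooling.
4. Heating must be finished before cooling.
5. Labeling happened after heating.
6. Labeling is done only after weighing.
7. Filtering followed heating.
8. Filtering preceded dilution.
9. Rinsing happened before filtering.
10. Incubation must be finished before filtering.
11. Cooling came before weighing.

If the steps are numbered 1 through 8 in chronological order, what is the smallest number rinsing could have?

Heating must come before rinsing — 1 forced predecessor.
Nothing else is forced ahead of rinsing, so its earliest slot is position 1 + 1 = 2.

2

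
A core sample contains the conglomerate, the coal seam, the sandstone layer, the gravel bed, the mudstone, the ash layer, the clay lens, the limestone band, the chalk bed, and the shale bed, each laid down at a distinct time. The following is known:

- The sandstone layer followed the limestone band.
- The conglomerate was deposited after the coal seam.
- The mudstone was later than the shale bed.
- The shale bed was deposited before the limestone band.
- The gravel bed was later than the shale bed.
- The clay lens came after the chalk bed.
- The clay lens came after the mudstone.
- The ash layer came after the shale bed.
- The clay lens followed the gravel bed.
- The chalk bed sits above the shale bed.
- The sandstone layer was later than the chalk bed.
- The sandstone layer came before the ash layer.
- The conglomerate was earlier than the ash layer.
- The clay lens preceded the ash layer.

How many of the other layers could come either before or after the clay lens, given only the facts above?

4

Forced before the clay lens: the chalk bed, the gravel bed, the mudstone, and the shale bed; forced after the clay lens: the ash layer.
That leaves the coal seam, the conglomerate, the limestone band, and the sandstone layer with no forced order relative to the clay lens — 4.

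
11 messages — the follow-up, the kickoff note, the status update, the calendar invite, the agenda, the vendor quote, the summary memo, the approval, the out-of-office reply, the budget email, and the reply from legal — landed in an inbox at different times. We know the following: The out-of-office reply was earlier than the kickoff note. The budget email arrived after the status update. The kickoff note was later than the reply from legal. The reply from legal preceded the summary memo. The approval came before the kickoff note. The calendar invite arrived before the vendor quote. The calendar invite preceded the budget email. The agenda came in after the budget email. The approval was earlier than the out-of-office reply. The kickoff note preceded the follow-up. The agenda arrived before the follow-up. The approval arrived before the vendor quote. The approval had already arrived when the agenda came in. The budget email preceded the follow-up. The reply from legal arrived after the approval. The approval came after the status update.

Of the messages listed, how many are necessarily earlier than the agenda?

Directly stated before the agenda: the approval and the budget email.
The calendar invite reaches the agenda via the calendar invite → the budget email → the agenda.
The status update reaches the agenda via the status update → the approval → the agenda.
That's the approval, the budget email, the calendar invite, and the status update — 4 in all.

4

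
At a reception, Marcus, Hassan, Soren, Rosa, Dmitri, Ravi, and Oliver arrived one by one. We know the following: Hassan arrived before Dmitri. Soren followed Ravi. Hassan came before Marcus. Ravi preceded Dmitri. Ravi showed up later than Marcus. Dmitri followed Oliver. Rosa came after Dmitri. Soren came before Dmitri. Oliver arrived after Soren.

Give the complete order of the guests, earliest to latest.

Hassan, Marcus, Ravi, Soren, Oliver, Dmitri, Rosa

The constraints fix every adjacent pair, so only one ordering works:
Hassan → Marcus → Ravi → Soren → Oliver → Dmitri → Rosa.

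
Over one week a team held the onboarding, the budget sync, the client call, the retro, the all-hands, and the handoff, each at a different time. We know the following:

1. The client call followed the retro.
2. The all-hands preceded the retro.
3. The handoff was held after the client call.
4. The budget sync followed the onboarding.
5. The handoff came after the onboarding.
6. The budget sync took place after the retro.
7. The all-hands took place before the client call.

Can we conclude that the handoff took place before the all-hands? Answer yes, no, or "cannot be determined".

no

Tracing the constraints gives the all-hands → the client call → the handoff, so the all-hands must come before the handoff.
That means the handoff cannot be before the all-hands.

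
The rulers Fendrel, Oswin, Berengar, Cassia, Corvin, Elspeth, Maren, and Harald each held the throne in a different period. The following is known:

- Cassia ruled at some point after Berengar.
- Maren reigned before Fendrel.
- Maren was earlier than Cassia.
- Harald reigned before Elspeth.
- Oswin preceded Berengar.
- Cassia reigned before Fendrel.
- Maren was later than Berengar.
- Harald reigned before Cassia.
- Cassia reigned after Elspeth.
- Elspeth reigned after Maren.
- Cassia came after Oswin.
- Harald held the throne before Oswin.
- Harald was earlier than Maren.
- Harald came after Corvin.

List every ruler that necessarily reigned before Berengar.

Corvin, Harald, Oswin

Directly stated before Berengar: Oswin.
Corvin reaches Berengar via Corvin → Harald → Oswin → Berengar.
Harald reaches Berengar via Harald → Oswin → Berengar.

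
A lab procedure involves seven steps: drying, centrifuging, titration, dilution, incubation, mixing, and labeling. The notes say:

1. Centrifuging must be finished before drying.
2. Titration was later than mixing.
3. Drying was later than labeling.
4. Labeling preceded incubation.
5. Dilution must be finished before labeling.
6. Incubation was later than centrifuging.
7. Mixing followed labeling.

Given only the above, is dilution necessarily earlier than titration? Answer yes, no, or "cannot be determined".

Chain the constraints: dilution → labeling → mixing → titration. Each link is directly stated, so dilution comes before titration.

yes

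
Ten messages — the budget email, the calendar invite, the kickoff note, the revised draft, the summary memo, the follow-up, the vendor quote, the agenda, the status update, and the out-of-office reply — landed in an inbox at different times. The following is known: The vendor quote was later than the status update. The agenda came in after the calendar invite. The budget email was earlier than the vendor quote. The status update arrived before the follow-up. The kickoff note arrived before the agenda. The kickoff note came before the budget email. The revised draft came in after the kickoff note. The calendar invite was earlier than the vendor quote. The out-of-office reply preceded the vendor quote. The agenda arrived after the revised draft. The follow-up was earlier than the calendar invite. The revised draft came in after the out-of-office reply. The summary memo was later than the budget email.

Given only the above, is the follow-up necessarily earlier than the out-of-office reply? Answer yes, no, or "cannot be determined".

No chain of stated constraints runs from the follow-up to the out-of-office reply, and none runs from the out-of-office reply to the follow-up either.
So the relative order of the follow-up and the out-of-office reply is not fixed by the given facts.

cannot be determined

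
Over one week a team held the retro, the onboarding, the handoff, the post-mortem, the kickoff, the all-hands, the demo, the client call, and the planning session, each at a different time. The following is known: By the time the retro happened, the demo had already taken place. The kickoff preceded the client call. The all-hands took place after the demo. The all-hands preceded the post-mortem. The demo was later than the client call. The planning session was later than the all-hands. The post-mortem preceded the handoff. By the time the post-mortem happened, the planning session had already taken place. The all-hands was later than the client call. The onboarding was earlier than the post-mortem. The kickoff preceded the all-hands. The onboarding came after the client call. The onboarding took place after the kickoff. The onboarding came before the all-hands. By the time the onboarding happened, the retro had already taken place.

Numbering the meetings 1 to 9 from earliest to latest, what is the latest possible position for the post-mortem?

The post-mortem must come before the handoff — 1 meeting forced after it.
Everything else can be placed before the post-mortem in some valid order, so the post-mortem can sit as late as position 9 − 1 = 8.

8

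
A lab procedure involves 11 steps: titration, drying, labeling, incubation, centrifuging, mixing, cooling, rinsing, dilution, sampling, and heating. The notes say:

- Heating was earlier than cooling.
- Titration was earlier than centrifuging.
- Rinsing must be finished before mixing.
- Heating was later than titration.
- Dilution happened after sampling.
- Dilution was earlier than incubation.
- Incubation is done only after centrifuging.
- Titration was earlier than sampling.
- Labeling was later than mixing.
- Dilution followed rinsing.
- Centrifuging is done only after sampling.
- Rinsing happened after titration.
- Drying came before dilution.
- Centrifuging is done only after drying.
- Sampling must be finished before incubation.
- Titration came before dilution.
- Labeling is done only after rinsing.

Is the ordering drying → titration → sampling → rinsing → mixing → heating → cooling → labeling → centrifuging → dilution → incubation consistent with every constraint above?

yes

Check each stated constraint against the proposed order — e.g. drying is ahead of centrifuging; drying is ahead of dilution. Every pair is in the required order; nothing is violated.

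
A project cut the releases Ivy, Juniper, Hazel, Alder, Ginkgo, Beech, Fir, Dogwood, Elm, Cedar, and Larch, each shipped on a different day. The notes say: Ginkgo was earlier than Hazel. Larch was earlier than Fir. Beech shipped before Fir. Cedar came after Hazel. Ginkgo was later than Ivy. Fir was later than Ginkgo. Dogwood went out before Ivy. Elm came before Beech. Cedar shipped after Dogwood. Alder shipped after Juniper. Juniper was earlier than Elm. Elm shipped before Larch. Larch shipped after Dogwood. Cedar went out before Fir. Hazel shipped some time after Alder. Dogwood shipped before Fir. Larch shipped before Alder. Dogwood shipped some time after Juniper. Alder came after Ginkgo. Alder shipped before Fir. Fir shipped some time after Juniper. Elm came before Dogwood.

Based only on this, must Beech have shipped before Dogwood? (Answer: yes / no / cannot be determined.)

cannot be determined

No chain of stated constraints runs from Beech to Dogwood, and none runs from Dogwood to Beech either.
So the relative order of Beech and Dogwood is not fixed by the given facts.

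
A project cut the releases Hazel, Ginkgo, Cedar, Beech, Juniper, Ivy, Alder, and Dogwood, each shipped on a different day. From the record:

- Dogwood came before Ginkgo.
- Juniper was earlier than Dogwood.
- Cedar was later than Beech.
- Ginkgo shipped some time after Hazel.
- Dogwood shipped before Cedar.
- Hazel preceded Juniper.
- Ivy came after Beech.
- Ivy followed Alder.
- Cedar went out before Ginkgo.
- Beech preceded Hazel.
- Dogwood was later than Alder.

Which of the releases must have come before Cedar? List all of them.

Alder, Beech, Dogwood, Hazel, Juniper

Directly stated before Cedar: Beech and Dogwood.
Alder reaches Cedar via Alder → Dogwood → Cedar.
Hazel reaches Cedar via Hazel → Juniper → Dogwood → Cedar.
Juniper reaches Cedar via Juniper → Dogwood → Cedar.
No chain forces Ginkgo (or any of the others) ahead of Cedar.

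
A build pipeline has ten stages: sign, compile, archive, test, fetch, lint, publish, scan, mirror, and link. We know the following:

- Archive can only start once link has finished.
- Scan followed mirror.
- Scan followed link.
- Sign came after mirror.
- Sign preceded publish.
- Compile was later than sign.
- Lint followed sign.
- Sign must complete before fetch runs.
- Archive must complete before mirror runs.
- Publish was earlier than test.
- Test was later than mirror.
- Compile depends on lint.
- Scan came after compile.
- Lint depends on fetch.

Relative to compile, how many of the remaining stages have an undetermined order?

2

Forced before compile: archive, fetch, link, lint, mirror, and sign; forced after compile: scan.
That leaves publish and test with no forced order relative to compile — 2.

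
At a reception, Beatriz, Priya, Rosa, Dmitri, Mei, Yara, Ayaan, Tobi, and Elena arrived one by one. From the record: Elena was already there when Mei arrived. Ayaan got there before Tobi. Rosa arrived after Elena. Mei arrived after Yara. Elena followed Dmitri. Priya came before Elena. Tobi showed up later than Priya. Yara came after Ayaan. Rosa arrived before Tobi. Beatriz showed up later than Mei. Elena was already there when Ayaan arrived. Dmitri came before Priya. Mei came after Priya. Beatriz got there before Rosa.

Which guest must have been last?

Tobi

Every other guest has a chain of constraints placing them before Tobi, so Tobi is last.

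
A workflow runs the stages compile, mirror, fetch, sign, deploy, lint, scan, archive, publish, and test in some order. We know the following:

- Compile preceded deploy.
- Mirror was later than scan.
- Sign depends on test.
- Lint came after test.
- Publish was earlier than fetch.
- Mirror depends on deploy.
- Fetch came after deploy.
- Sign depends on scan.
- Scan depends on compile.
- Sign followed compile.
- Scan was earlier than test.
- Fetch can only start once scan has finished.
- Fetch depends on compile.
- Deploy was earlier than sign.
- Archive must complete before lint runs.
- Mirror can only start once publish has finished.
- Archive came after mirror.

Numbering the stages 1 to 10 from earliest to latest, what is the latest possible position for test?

8

Test must come before lint and sign — 2 stages forced after it.
Everything else can be placed before test in some valid order, so test can sit as late as position 10 − 2 = 8.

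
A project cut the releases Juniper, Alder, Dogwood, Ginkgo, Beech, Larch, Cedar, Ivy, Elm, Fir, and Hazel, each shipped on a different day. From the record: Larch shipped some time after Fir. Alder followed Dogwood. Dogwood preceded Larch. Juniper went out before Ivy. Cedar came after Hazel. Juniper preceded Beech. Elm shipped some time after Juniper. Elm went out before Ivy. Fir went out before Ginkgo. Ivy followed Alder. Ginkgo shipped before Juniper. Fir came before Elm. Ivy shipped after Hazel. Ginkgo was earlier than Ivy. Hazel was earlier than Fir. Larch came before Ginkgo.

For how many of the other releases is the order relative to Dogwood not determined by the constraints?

3

Forced after Dogwood: Alder, Beech, Elm, Ginkgo, Ivy, Juniper, and Larch.
That leaves Cedar, Fir, and Hazel with no forced order relative to Dogwood — 3.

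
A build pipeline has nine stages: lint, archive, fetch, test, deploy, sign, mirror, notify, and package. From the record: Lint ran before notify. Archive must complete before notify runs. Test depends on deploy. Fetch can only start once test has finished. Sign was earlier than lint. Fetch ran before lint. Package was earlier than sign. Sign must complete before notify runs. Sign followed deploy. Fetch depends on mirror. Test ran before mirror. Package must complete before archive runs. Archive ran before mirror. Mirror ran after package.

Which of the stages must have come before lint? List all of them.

Directly stated before lint: fetch and sign.
Archive reaches lint via archive → mirror → fetch → lint.
Deploy reaches lint via deploy → sign → lint.
Mirror reaches lint via mirror → fetch → lint.
Likewise package and test each reach lint by chaining the stated constraints.

archive, deploy, fetch, mirror, package, sign, test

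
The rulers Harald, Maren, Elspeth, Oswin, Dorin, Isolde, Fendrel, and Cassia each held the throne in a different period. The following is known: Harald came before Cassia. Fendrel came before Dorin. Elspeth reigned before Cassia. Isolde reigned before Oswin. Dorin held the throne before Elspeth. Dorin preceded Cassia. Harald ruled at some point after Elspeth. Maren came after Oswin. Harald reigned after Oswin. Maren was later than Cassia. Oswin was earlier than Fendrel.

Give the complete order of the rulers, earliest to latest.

Isolde, Oswin, Fendrel, Dorin, Elspeth, Harald, Cassia, Maren

The constraints fix every adjacent pair, so only one ordering works:
Isolde → Oswin → Fendrel → Dorin → Elspeth → Harald → Cassia → Maren.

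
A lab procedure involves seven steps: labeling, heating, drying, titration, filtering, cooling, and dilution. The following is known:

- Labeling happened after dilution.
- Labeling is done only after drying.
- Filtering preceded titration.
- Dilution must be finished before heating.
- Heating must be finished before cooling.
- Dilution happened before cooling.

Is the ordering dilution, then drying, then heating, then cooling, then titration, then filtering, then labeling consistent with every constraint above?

The constraints require filtering before titration, but in the proposed sequence titration appears ahead of filtering. That one violation is enough.

no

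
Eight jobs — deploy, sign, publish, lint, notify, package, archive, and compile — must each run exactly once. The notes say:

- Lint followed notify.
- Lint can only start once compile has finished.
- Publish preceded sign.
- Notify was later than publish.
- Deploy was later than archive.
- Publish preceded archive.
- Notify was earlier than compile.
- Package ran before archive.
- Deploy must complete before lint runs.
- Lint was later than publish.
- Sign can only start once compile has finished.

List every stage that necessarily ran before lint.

Directly stated before lint: compile, deploy, notify, and publish.
Archive reaches lint via archive → deploy → lint.
Package reaches lint via package → archive → deploy → lint.
No chain forces sign ahead of lint.

archive, compile, deploy, notify, package, publish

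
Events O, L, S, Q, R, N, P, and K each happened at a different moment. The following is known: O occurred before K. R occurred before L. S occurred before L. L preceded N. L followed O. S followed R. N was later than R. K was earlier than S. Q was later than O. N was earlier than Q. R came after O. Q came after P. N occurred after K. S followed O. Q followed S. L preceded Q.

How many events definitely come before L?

4

Directly stated before L: O, R, and S.
K reaches L via K → S → L.
That's K, O, R, and S — 4 in all.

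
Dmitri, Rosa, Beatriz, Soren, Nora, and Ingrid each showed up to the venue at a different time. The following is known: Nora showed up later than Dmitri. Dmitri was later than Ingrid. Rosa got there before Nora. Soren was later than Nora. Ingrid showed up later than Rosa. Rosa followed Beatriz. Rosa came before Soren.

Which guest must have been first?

Beatriz has a chain of constraints placing them before every other guest, so Beatriz must be first.

Beatriz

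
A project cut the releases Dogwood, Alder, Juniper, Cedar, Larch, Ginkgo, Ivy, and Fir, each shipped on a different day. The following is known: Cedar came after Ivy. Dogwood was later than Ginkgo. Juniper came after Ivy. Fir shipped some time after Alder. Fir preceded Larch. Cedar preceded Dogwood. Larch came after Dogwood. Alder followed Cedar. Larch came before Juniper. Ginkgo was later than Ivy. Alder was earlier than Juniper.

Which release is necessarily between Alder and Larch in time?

Fir

Tracing the constraints gives Alder → Fir → Larch, so Fir sits after Alder and before Larch.
No other release is forced both after Alder and before Larch.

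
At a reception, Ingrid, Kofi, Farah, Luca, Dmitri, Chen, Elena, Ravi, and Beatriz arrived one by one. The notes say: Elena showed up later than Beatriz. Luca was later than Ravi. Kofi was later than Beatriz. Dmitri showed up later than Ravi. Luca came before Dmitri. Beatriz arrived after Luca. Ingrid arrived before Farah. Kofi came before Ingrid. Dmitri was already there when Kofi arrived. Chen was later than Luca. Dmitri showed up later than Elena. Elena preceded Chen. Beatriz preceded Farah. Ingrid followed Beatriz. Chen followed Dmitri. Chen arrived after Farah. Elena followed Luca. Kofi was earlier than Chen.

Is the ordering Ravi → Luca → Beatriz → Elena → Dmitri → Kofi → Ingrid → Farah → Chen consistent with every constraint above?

Check each stated constraint against the proposed order — e.g. Elena is ahead of Chen; Luca is ahead of Chen. Every pair is in the required order; nothing is violated.

yes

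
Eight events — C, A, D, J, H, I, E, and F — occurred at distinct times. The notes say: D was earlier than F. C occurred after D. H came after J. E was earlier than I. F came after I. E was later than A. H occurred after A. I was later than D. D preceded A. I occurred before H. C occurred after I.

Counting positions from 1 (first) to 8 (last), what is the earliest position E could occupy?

A and D must both come before E — 2 forced predecessors.
Nothing else is forced ahead of E, so its earliest slot is position 2 + 1 = 3.

3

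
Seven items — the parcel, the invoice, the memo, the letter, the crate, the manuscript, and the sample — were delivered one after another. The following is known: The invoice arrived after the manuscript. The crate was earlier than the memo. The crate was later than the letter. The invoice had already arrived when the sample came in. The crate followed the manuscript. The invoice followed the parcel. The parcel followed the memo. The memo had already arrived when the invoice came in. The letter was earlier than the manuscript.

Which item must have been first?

the letter

The letter has a chain of constraints placing it before every other item, so the letter must be first.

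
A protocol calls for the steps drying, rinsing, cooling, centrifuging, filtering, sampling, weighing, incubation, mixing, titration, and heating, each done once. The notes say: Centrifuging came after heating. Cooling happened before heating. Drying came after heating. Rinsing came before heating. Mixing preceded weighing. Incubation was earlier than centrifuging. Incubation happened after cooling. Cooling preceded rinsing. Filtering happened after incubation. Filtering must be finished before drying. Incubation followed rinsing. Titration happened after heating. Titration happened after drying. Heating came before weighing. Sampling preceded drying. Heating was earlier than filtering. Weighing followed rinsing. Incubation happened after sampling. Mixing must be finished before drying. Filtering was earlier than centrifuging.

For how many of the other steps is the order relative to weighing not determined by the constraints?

Forced before weighing: cooling, heating, mixing, and rinsing.
That leaves centrifuging, drying, filtering, incubation, sampling, and titration with no forced order relative to weighing — 6.

6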